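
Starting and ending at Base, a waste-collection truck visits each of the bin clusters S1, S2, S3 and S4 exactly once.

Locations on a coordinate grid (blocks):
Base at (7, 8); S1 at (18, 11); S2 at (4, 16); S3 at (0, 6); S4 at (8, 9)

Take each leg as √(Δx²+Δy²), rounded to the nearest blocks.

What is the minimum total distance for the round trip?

44 blocks — the shortest possible round trip.

Base→S1→S2→S3→S4→Base: 11+15+11+9+1 = 47
Base→S1→S2→S4→S3→Base: 11+15+8+9+7 = 50
Base→S1→S3→S2→S4→Base: 11+19+11+8+1 = 50
Base→S1→S3→S4→S2→Base: 11+19+9+8+9 = 56
Base→S1→S4→S2→S3→Base: 11+10+8+11+7 = 47
Base→S1→S4→S3→S2→Base: 11+10+9+11+9 = 50
Base→S2→S1→S3→S4→Base: 9+15+19+9+1 = 53
Base→S2→S1→S4→S3→Base: 9+15+10+9+7 = 50
Base→S2→S3→S1→S4→Base: 9+11+19+10+1 = 50
Base→S2→S4→S1→S3→Base: 9+8+10+19+7 = 53
Base→S3→S1→S2→S4→Base: 7+19+15+8+1 = 50
Base→S3→S2→S1→S4→Base: 7+11+15+10+1 = 44
The minimum is 44.
One optimal route: Base → S3 → S2 → S1 → S4 → Base (or its reverse).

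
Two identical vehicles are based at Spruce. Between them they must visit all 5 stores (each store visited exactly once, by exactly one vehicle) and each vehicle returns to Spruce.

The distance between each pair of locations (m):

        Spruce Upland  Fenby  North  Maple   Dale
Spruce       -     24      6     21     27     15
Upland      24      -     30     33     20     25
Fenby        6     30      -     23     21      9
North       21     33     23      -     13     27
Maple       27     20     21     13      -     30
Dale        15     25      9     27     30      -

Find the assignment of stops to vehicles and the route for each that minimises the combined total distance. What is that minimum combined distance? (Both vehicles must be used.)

Minimum combined distance: 106 m.

Check every non-empty split of the stops between the two vehicles; for each half take its own optimal tour:
  {Upland} + {Fenby, North, Maple, Dale}: 48 + 79 = 127
  {Fenby} + {Upland, North, Maple, Dale}: 12 + 94 = 106
  {Upland, Fenby} + {North, Maple, Dale}: 60 + 79 = 139
  {North} + {Upland, Fenby, Maple, Dale}: 42 + 87 = 129
  {Upland, North} + {Fenby, Maple, Dale}: 78 + 72 = 150
  {Fenby, North} + {Upland, Maple, Dale}: 50 + 87 = 137
  … (15 splits in total)
Best: vehicle 1 Spruce → Fenby → Spruce = 12; vehicle 2 Spruce → North → Maple → Upland → Dale → Spruce = 94; combined 106.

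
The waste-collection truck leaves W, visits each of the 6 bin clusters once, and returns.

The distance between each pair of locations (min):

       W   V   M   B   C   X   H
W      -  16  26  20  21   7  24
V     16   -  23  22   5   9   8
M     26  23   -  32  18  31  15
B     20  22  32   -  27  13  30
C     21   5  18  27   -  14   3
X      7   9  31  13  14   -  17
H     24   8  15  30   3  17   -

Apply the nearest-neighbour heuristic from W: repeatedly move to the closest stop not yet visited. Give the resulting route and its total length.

Total distance 91 min via the nearest-neighbour route W → X → V → C → H → M → B → W.

From W: distances to unvisited — X=7, V=16, B=20, C=21, H=24, M=26. Nearest is X (7).
From X: distances to unvisited — V=9, B=13, C=14, H=17, M=31. Nearest is V (9).
From V: distances to unvisited — C=5, H=8, B=22, M=23. Nearest is C (5).
From C: distances to unvisited — H=3, M=18, B=27. Nearest is H (3).
From H: distances to unvisited — M=15, B=30. Nearest is M (15).
From M: distances to unvisited — B=32. Nearest is B (32).
Return B→W: 20.
Total = 7 + 9 + 5 + 3 + 15 + 32 + 20 = 91.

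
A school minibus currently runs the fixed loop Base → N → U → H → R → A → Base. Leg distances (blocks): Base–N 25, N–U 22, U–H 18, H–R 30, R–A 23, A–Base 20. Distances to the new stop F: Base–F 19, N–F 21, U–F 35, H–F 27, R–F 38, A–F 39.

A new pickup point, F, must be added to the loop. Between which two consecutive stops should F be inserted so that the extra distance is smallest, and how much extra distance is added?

Insertion cost between consecutive stops i–j is d(i,F) + d(F,j) − d(i,j):
  between Base and N: 19 + 21 − 25 = 15
  between N and U: 21 + 35 − 22 = 34
  between U and H: 35 + 27 − 18 = 44
  between H and R: 27 + 38 − 30 = 35
  between R and A: 38 + 39 − 23 = 54
  between A and Base: 39 + 19 − 20 = 38
Cheapest insertion is between Base and N, adding 15.
New total = 138 + 15 = 153.

Minimum extra distance: 15 blocks, inserting F between Base and N.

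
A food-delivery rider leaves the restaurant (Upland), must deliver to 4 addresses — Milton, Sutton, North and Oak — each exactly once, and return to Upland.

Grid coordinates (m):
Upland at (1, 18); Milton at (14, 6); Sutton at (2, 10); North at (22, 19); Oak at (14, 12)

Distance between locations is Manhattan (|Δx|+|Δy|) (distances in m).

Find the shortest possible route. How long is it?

Upland→Milton→Sutton→North→Oak→Upland: 25+16+29+15+19 = 104
Upland→Milton→Sutton→Oak→North→Upland: 25+16+14+15+22 = 92
Upland→Milton→North→Sutton→Oak→Upland: 25+21+29+14+19 = 108
Upland→Milton→North→Oak→Sutton→Upland: 25+21+15+14+9 = 84
Upland→Milton→Oak→Sutton→North→Upland: 25+6+14+29+22 = 96
Upland→Milton→Oak→North→Sutton→Upland: 25+6+15+29+9 = 84
Upland→Sutton→Milton→North→Oak→Upland: 9+16+21+15+19 = 80
Upland→Sutton→Milton→Oak→North→Upland: 9+16+6+15+22 = 68
Upland→Sutton→North→Milton→Oak→Upland: 9+29+21+6+19 = 84
Upland→Sutton→Oak→Milton→North→Upland: 9+14+6+21+22 = 72
Upland→North→Milton→Sutton→Oak→Upland: 22+21+16+14+19 = 92
Upland→North→Sutton→Milton→Oak→Upland: 22+29+16+6+19 = 92
The minimum is 68.
One optimal route: Upland → Sutton → Milton → Oak → North → Upland (or its reverse).

68 m — the shortest possible round trip.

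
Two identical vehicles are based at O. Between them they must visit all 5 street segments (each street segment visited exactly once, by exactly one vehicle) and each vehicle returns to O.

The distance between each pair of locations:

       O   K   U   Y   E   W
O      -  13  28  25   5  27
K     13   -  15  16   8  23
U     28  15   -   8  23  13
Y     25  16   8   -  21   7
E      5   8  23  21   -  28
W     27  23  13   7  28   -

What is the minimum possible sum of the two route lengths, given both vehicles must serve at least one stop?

80 — the smallest possible combined total.

Check every non-empty split of the stops between the two vehicles; for each half take its own optimal tour:
  {K} + {U, Y, E, W}: 26 + 70 = 96
  {U} + {K, Y, E, W}: 56 + 63 = 119
  {K, U} + {Y, E, W}: 56 + 60 = 116
  {Y} + {K, U, E, W}: 50 + 68 = 118
  {K, Y} + {U, E, W}: 54 + 68 = 122
  {U, Y} + {K, E, W}: 61 + 63 = 124
  … (15 splits in total)
  {E} + {K, U, Y, W}: 10 + 70 = 80  ← best
Best: vehicle 1 O → E → O = 10; vehicle 2 O → K → U → Y → W → O = 70; combined 80.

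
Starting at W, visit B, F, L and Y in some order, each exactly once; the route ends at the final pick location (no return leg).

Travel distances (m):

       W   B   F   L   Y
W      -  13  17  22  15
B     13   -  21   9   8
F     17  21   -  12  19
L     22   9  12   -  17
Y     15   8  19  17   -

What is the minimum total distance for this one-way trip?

44 m — the minimum one-way total.

There are 4! = 24 possible orderings.
W → B → F → L → Y: 13+21+12+17 = 63
W → B → F → Y → L: 13+21+19+17 = 70
W → B → L → F → Y: 13+9+12+19 = 53
W → B → L → Y → F: 13+9+17+19 = 58
W → B → Y → F → L: 13+8+19+12 = 52
W → B → Y → L → F: 13+8+17+12 = 50
W → F → B → L → Y: 17+21+9+17 = 64
W → F → B → Y → L: 17+21+8+17 = 63
W → F → L → B → Y: 17+12+9+8 = 46
W → F → L → Y → B: 17+12+17+8 = 54
W → F → Y → B → L: 17+19+8+9 = 53
W → F → Y → L → B: 17+19+17+9 = 62
W → L → B → F → Y: 22+9+21+19 = 71
W → L → B → Y → F: 22+9+8+19 = 58
… (10 more)
W → Y → B → L → F: 15+8+9+12 = 44  ← best
The minimum is 44.
One shortest path: W → Y → B → L → F.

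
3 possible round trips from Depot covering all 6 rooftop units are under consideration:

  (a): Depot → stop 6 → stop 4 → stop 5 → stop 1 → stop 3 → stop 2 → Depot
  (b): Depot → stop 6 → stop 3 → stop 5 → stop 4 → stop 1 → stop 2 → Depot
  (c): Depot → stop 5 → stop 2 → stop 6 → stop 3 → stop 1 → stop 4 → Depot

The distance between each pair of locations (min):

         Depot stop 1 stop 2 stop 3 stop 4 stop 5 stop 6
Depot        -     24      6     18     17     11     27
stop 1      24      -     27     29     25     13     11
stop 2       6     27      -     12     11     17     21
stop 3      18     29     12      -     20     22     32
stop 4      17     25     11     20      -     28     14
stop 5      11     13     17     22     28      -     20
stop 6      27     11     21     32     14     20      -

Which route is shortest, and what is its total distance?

Shortest is (a), total 129 min.

(a): 27 + 14 + 28 + 13 + 29 + 12 + 6 = 129
(b): 27 + 32 + 22 + 28 + 25 + 27 + 6 = 167
(c): 11 + 17 + 21 + 32 + 29 + 25 + 17 = 152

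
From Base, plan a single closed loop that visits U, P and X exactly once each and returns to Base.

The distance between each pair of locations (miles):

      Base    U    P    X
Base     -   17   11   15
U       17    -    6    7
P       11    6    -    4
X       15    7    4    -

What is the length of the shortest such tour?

Base→U→P→X→Base: 17+6+4+15 = 42
Base→U→X→P→Base: 17+7+4+11 = 39
Base→P→U→X→Base: 11+6+7+15 = 39
The minimum is 39.
One optimal route: Base → U → X → P → Base (or its reverse).

Shortest round trip = 39 miles.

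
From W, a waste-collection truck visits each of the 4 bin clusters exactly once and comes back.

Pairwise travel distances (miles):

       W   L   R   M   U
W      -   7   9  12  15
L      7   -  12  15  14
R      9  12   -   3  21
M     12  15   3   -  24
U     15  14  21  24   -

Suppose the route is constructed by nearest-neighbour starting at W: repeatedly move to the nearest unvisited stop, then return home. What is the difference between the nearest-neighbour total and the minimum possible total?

W: L=7, R=9, M=12, U=15 ⇒ L
L: R=12, U=14, M=15 ⇒ R
R: M=3, U=21 ⇒ M
M: U=24 ⇒ U
NN route W → L → R → M → U → W costs 61.
Optimal: W → R → M → L → U → W costs 56 (by enumerating all 12 distinct tours).
Excess = 61 − 56 = 5.

Excess over optimum: 5 miles.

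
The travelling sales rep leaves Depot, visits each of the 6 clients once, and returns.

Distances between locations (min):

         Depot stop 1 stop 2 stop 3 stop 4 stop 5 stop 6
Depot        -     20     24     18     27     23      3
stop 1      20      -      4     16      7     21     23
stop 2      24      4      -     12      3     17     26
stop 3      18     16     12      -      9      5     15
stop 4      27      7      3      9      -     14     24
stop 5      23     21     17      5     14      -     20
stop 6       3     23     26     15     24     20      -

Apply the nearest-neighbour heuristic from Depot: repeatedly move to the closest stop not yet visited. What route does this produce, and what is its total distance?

Total distance 64 min via the nearest-neighbour route Depot → stop 6 → stop 3 → stop 5 → stop 4 → stop 2 → stop 1 → Depot.

Depot → [stop 6:3 / stop 3:18 / stop 1:20 / stop 5:23 / stop 2:24 / stop 4:27] → stop 6 (3)
stop 6 → [stop 3:15 / stop 5:20 / stop 1:23 / stop 4:24 / stop 2:26] → stop 3 (15)
stop 3 → [stop 5:5 / stop 4:9 / stop 2:12 / stop 1:16] → stop 5 (5)
stop 5 → [stop 4:14 / stop 2:17 / stop 1:21] → stop 4 (14)
stop 4 → [stop 2:3 / stop 1:7] → stop 2 (3)
stop 2 → [stop 1:4] → stop 1 (4)
Return stop 1→Depot: 20.
Total = 3 + 15 + 5 + 14 + 3 + 4 + 20 = 64.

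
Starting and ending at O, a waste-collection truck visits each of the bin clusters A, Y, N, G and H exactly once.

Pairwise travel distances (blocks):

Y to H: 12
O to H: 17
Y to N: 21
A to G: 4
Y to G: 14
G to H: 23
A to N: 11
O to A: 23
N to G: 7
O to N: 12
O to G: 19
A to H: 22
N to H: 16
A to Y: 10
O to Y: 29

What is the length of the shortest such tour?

Minimum total distance: 62 blocks.

There are 60 distinct closed tours to check (reversals are equivalent).
O-A-Y-N-G-H-O: 23+10+21+7+23+17 = 101
O-A-Y-N-H-G-O: 23+10+21+16+23+19 = 112
O-A-Y-G-N-H-O: 23+10+14+7+16+17 = 87
O-A-Y-G-H-N-O: 23+10+14+23+16+12 = 98
O-A-Y-H-N-G-O: 23+10+12+16+7+19 = 87
O-A-Y-H-G-N-O: 23+10+12+23+7+12 = 87
O-A-N-Y-G-H-O: 23+11+21+14+23+17 = 109
O-A-N-Y-H-G-O: 23+11+21+12+23+19 = 109
O-A-N-G-Y-H-O: 23+11+7+14+12+17 = 84
O-A-N-G-H-Y-O: 23+11+7+23+12+29 = 105
O-A-N-H-Y-G-O: 23+11+16+12+14+19 = 95
O-A-N-H-G-Y-O: 23+11+16+23+14+29 = 116
O-A-G-Y-N-H-O: 23+4+14+21+16+17 = 95
O-A-G-Y-H-N-O: 23+4+14+12+16+12 = 81
… (46 more)
O-N-G-A-Y-H-O: 12+7+4+10+12+17 = 62  ← best
The minimum is 62.
One optimal route: O → N → G → A → Y → H → O (or its reverse).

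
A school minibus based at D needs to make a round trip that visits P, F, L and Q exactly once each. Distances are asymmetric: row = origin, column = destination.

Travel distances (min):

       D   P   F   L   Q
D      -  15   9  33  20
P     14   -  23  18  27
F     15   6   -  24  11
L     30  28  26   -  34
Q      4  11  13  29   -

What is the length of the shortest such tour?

D → P → F → L → Q → D: 15+23+24+34+4 = 100
D → P → F → Q → L → D: 15+23+11+29+30 = 108
D → P → L → F → Q → D: 15+18+26+11+4 = 74
D → P → L → Q → F → D: 15+18+34+13+15 = 95
D → P → Q → F → L → D: 15+27+13+24+30 = 109
D → P → Q → L → F → D: 15+27+29+26+15 = 112
D → F → P → L → Q → D: 9+6+18+34+4 = 71
D → F → P → Q → L → D: 9+6+27+29+30 = 101
D → F → L → P → Q → D: 9+24+28+27+4 = 92
D → F → L → Q → P → D: 9+24+34+11+14 = 92
D → F → Q → P → L → D: 9+11+11+18+30 = 79
D → F → Q → L → P → D: 9+11+29+28+14 = 91
D → L → P → F → Q → D: 33+28+23+11+4 = 99
D → L → P → Q → F → D: 33+28+27+13+15 = 116
… (10 more)
The minimum is 71.
One optimal route: D → F → P → L → Q → D.

71 min — the shortest possible round trip.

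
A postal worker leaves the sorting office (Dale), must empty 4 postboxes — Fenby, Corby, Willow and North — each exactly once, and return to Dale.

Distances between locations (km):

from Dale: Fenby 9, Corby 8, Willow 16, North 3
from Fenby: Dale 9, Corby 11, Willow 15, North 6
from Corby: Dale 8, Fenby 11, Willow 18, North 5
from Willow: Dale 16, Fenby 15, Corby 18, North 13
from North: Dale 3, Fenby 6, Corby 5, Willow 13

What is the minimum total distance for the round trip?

Shortest round trip = 50 km.

Dale - Fenby - Corby - Willow - North - Dale: 9+11+18+13+3 = 54
Dale - Fenby - Corby - North - Willow - Dale: 9+11+5+13+16 = 54
Dale - Fenby - Willow - Corby - North - Dale: 9+15+18+5+3 = 50
Dale - Fenby - Willow - North - Corby - Dale: 9+15+13+5+8 = 50
Dale - Fenby - North - Corby - Willow - Dale: 9+6+5+18+16 = 54
Dale - Fenby - North - Willow - Corby - Dale: 9+6+13+18+8 = 54
Dale - Corby - Fenby - Willow - North - Dale: 8+11+15+13+3 = 50
Dale - Corby - Fenby - North - Willow - Dale: 8+11+6+13+16 = 54
Dale - Corby - Willow - Fenby - North - Dale: 8+18+15+6+3 = 50
Dale - Corby - North - Fenby - Willow - Dale: 8+5+6+15+16 = 50
Dale - Willow - Fenby - Corby - North - Dale: 16+15+11+5+3 = 50
Dale - Willow - Corby - Fenby - North - Dale: 16+18+11+6+3 = 54
The minimum is 50.
One optimal route: Dale → Fenby → Willow → Corby → North → Dale (or its reverse).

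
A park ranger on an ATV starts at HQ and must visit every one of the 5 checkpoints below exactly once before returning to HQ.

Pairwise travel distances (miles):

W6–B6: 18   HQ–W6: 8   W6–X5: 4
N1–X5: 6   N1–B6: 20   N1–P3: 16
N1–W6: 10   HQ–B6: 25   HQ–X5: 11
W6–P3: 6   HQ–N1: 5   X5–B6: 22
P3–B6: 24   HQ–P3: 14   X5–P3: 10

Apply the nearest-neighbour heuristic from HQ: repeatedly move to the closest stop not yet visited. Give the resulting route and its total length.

Total distance 70 miles via the nearest-neighbour route HQ → N1 → X5 → W6 → P3 → B6 → HQ.

From HQ: distances to unvisited — N1=5, W6=8, X5=11, P3=14, B6=25. Nearest is N1 (5).
From N1: distances to unvisited — X5=6, W6=10, P3=16, B6=20. Nearest is X5 (6).
From X5: distances to unvisited — W6=4, P3=10, B6=22. Nearest is W6 (4).
From W6: distances to unvisited — P3=6, B6=18. Nearest is P3 (6).
From P3: distances to unvisited — B6=24. Nearest is B6 (24).
Return B6→HQ: 25.
Total = 5 + 6 + 4 + 6 + 24 + 25 = 70.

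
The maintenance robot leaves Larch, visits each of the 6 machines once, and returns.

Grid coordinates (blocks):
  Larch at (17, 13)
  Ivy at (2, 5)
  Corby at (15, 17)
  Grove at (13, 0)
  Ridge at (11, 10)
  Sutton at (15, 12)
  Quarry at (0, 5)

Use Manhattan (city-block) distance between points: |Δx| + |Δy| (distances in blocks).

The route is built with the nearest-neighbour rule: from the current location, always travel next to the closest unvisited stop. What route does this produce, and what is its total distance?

At Larch the remaining stops are Sutton 3, Corby 6, Ridge 9, Grove 17, Ivy 23, Quarry 25; go to Sutton.
At Sutton the remaining stops are Corby 5, Ridge 6, Grove 14, Ivy 20, Quarry 22; go to Corby.
At Corby the remaining stops are Ridge 11, Grove 19, Ivy 25, Quarry 27; go to Ridge.
At Ridge the remaining stops are Grove 12, Ivy 14, Quarry 16; go to Grove.
At Grove the remaining stops are Ivy 16, Quarry 18; go to Ivy.
At Ivy the remaining stops are Quarry 2; go to Quarry.
Return Quarry→Larch: 25.
Total = 3 + 5 + 11 + 12 + 16 + 2 + 25 = 74.

Total distance 74 blocks via the nearest-neighbour route Larch → Sutton → Corby → Ridge → Grove → Ivy → Quarry → Larch.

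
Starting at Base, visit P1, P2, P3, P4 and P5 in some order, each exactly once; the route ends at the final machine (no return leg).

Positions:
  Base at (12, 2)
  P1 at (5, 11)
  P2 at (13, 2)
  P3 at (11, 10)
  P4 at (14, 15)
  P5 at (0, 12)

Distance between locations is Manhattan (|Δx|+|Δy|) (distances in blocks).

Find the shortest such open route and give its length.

There are 5! = 120 possible orderings.
Base → P1 → P2 → P3 → P4 → P5: 16+17+10+8+17 = 68
Base → P1 → P2 → P3 → P5 → P4: 16+17+10+13+17 = 73
Base → P1 → P2 → P4 → P3 → P5: 16+17+14+8+13 = 68
Base → P1 → P2 → P4 → P5 → P3: 16+17+14+17+13 = 77
Base → P1 → P2 → P5 → P3 → P4: 16+17+23+13+8 = 77
Base → P1 → P2 → P5 → P4 → P3: 16+17+23+17+8 = 81
Base → P1 → P3 → P2 → P4 → P5: 16+7+10+14+17 = 64
Base → P1 → P3 → P2 → P5 → P4: 16+7+10+23+17 = 73
Base → P1 → P3 → P4 → P2 → P5: 16+7+8+14+23 = 68
Base → P1 → P3 → P4 → P5 → P2: 16+7+8+17+23 = 71
Base → P1 → P3 → P5 → P2 → P4: 16+7+13+23+14 = 73
Base → P1 → P3 → P5 → P4 → P2: 16+7+13+17+14 = 67
Base → P1 → P4 → P2 → P3 → P5: 16+13+14+10+13 = 66
Base → P1 → P4 → P2 → P5 → P3: 16+13+14+23+13 = 79
… (106 more)
Base → P2 → P4 → P3 → P1 → P5: 1+14+8+7+6 = 36  ← best
The minimum is 36.
One shortest path: Base → P2 → P4 → P3 → P1 → P5.

Shortest open route: 36 blocks.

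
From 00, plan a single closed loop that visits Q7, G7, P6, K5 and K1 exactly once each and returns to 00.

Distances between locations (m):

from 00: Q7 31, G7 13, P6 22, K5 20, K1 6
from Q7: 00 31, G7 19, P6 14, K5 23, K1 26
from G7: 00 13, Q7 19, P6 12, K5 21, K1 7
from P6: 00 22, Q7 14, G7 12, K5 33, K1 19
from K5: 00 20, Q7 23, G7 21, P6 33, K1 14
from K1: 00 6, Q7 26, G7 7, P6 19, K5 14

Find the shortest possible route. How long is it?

00-Q7-G7-P6-K5-K1-00: 31+19+12+33+14+6 = 115
00-Q7-G7-P6-K1-K5-00: 31+19+12+19+14+20 = 115
00-Q7-G7-K5-P6-K1-00: 31+19+21+33+19+6 = 129
00-Q7-G7-K5-K1-P6-00: 31+19+21+14+19+22 = 126
00-Q7-G7-K1-P6-K5-00: 31+19+7+19+33+20 = 129
00-Q7-G7-K1-K5-P6-00: 31+19+7+14+33+22 = 126
00-Q7-P6-G7-K5-K1-00: 31+14+12+21+14+6 = 98
00-Q7-P6-G7-K1-K5-00: 31+14+12+7+14+20 = 98
00-Q7-P6-K5-G7-K1-00: 31+14+33+21+7+6 = 112
00-Q7-P6-K5-K1-G7-00: 31+14+33+14+7+13 = 112
00-Q7-P6-K1-G7-K5-00: 31+14+19+7+21+20 = 112
00-Q7-P6-K1-K5-G7-00: 31+14+19+14+21+13 = 112
00-Q7-K5-G7-P6-K1-00: 31+23+21+12+19+6 = 112
00-Q7-K5-G7-K1-P6-00: 31+23+21+7+19+22 = 123
… (46 more)
00-G7-P6-Q7-K5-K1-00: 13+12+14+23+14+6 = 82  ← best
The minimum is 82.
One optimal route: 00 → G7 → P6 → Q7 → K5 → K1 → 00 (or its reverse).

Minimum total distance: 82 m.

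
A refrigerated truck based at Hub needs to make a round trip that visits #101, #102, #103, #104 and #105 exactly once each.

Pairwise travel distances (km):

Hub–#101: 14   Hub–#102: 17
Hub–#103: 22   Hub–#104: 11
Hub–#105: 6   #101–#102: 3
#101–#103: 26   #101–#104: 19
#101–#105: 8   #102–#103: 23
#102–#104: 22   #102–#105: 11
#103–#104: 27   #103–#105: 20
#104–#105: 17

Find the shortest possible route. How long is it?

Hub → #101 → #102 → #103 → #104 → #105 → Hub: 14+3+23+27+17+6 = 90
Hub → #101 → #102 → #103 → #105 → #104 → Hub: 14+3+23+20+17+11 = 88
Hub → #101 → #102 → #104 → #103 → #105 → Hub: 14+3+22+27+20+6 = 92
Hub → #101 → #102 → #104 → #105 → #103 → Hub: 14+3+22+17+20+22 = 98
Hub → #101 → #102 → #105 → #103 → #104 → Hub: 14+3+11+20+27+11 = 86
Hub → #101 → #102 → #105 → #104 → #103 → Hub: 14+3+11+17+27+22 = 94
Hub → #101 → #103 → #102 → #104 → #105 → Hub: 14+26+23+22+17+6 = 108
Hub → #101 → #103 → #102 → #105 → #104 → Hub: 14+26+23+11+17+11 = 102
Hub → #101 → #103 → #104 → #102 → #105 → Hub: 14+26+27+22+11+6 = 106
Hub → #101 → #103 → #104 → #105 → #102 → Hub: 14+26+27+17+11+17 = 112
Hub → #101 → #103 → #105 → #102 → #104 → Hub: 14+26+20+11+22+11 = 104
Hub → #101 → #103 → #105 → #104 → #102 → Hub: 14+26+20+17+22+17 = 116
Hub → #101 → #104 → #102 → #103 → #105 → Hub: 14+19+22+23+20+6 = 104
Hub → #101 → #104 → #102 → #105 → #103 → Hub: 14+19+22+11+20+22 = 108
… (46 more)
Hub → #104 → #103 → #102 → #101 → #105 → Hub: 11+27+23+3+8+6 = 78  ← best
The minimum is 78.
One optimal route: Hub → #104 → #103 → #102 → #101 → #105 → Hub (or its reverse).

78 km — the shortest possible round trip.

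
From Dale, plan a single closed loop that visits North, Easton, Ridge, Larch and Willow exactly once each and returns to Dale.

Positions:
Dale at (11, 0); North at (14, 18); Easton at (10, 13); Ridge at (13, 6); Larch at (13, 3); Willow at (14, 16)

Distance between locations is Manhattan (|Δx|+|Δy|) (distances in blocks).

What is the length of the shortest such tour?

Minimum total distance: 44 blocks.

There are 60 distinct closed tours to check (reversals are equivalent).
Dale→North→Easton→Ridge→Larch→Willow→Dale: 21+9+10+3+14+19 = 76
Dale→North→Easton→Ridge→Willow→Larch→Dale: 21+9+10+11+14+5 = 70
Dale→North→Easton→Larch→Ridge→Willow→Dale: 21+9+13+3+11+19 = 76
Dale→North→Easton→Larch→Willow→Ridge→Dale: 21+9+13+14+11+8 = 76
Dale→North→Easton→Willow→Ridge→Larch→Dale: 21+9+7+11+3+5 = 56
Dale→North→Easton→Willow→Larch→Ridge→Dale: 21+9+7+14+3+8 = 62
Dale→North→Ridge→Easton→Larch→Willow→Dale: 21+13+10+13+14+19 = 90
Dale→North→Ridge→Easton→Willow→Larch→Dale: 21+13+10+7+14+5 = 70
Dale→North→Ridge→Larch→Easton→Willow→Dale: 21+13+3+13+7+19 = 76
Dale→North→Ridge→Larch→Willow→Easton→Dale: 21+13+3+14+7+14 = 72
Dale→North→Ridge→Willow→Easton→Larch→Dale: 21+13+11+7+13+5 = 70
Dale→North→Ridge→Willow→Larch→Easton→Dale: 21+13+11+14+13+14 = 86
Dale→North→Larch→Easton→Ridge→Willow→Dale: 21+16+13+10+11+19 = 90
Dale→North→Larch→Easton→Willow→Ridge→Dale: 21+16+13+7+11+8 = 76
… (46 more)
Dale→Easton→North→Willow→Ridge→Larch→Dale: 14+9+2+11+3+5 = 44  ← best
The minimum is 44.
One optimal route: Dale → Easton → North → Willow → Ridge → Larch → Dale (or its reverse).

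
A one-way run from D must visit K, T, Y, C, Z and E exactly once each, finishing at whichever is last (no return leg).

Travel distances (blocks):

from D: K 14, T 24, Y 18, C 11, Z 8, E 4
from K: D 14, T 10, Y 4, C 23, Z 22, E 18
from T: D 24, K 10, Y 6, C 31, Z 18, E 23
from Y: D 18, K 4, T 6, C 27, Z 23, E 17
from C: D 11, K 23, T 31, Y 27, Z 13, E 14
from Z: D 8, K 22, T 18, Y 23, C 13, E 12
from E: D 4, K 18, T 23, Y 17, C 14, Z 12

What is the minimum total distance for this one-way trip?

There are 6! = 720 possible orderings.
D → K → T → Y → C → Z → E: 14+10+6+27+13+12 = 82
D → K → T → Y → C → E → Z: 14+10+6+27+14+12 = 83
D → K → T → Y → Z → C → E: 14+10+6+23+13+14 = 80
D → K → T → Y → Z → E → C: 14+10+6+23+12+14 = 79
D → K → T → Y → E → C → Z: 14+10+6+17+14+13 = 74
D → K → T → Y → E → Z → C: 14+10+6+17+12+13 = 72
D → K → T → C → Y → Z → E: 14+10+31+27+23+12 = 117
D → K → T → C → Y → E → Z: 14+10+31+27+17+12 = 111
… (712 more)
D → E → C → Z → T → Y → K: 4+14+13+18+6+4 = 59  ← best
The minimum is 59.
One shortest path: D → E → C → Z → T → Y → K.

Shortest open route: 59 blocks.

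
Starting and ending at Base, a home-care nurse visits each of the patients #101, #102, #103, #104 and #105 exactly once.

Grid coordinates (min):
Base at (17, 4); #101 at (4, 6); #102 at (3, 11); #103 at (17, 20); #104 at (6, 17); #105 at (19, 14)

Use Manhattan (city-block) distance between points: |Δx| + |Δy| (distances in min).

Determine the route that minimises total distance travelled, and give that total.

Base-#101-#102-#103-#104-#105-Base: 15+6+23+14+16+12 = 86
Base-#101-#102-#103-#105-#104-Base: 15+6+23+8+16+24 = 92
Base-#101-#102-#104-#103-#105-Base: 15+6+9+14+8+12 = 64
Base-#101-#102-#104-#105-#103-Base: 15+6+9+16+8+16 = 70
Base-#101-#102-#105-#103-#104-Base: 15+6+19+8+14+24 = 86
Base-#101-#102-#105-#104-#103-Base: 15+6+19+16+14+16 = 86
Base-#101-#103-#102-#104-#105-Base: 15+27+23+9+16+12 = 102
Base-#101-#103-#102-#105-#104-Base: 15+27+23+19+16+24 = 124
Base-#101-#103-#104-#102-#105-Base: 15+27+14+9+19+12 = 96
Base-#101-#103-#104-#105-#102-Base: 15+27+14+16+19+21 = 112
Base-#101-#103-#105-#102-#104-Base: 15+27+8+19+9+24 = 102
Base-#101-#103-#105-#104-#102-Base: 15+27+8+16+9+21 = 96
Base-#101-#104-#102-#103-#105-Base: 15+13+9+23+8+12 = 80
Base-#101-#104-#102-#105-#103-Base: 15+13+9+19+8+16 = 80
… (46 more)
The minimum is 64.
One optimal route: Base → #101 → #102 → #104 → #103 → #105 → Base (or its reverse).

Shortest round trip = 64 min.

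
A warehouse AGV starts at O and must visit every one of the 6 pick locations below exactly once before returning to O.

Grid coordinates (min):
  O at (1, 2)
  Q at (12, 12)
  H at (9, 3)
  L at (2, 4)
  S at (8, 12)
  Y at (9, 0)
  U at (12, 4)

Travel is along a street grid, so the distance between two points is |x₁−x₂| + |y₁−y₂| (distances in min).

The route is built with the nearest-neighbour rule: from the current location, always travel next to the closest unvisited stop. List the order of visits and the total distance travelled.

At O the remaining stops are L 3, H 9, Y 10, U 13, S 17, Q 21; go to L.
At L the remaining stops are H 8, U 10, Y 11, S 14, Q 18; go to H.
At H the remaining stops are Y 3, U 4, S 10, Q 12; go to Y.
At Y the remaining stops are U 7, S 13, Q 15; go to U.
At U the remaining stops are Q 8, S 12; go to Q.
At Q the remaining stops are S 4; go to S.
Return S→O: 17.
Total = 3 + 8 + 3 + 7 + 8 + 4 + 17 = 50.

50 min along O → L → H → Y → U → Q → S → O.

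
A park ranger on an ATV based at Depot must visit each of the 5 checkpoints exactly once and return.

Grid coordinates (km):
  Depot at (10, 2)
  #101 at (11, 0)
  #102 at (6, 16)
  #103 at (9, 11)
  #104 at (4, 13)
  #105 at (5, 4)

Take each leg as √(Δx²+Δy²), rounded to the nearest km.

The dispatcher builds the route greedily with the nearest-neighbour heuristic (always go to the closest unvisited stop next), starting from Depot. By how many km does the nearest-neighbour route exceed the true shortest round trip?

Depot: #101=2, #105=5, #103=9, #104=13, #102=15 ⇒ #101
#101: #105=7, #103=11, #104=15, #102=17 ⇒ #105
#105: #103=8, #104=9, #102=12 ⇒ #103
#103: #104=5, #102=6 ⇒ #104
#104: #102=4 ⇒ #102
NN route Depot → #101 → #105 → #103 → #104 → #102 → Depot costs 41.
Optimal: Depot → #101 → #103 → #102 → #104 → #105 → Depot costs 37 (by enumerating all 60 distinct tours).
Excess = 41 − 37 = 4.

The nearest-neighbour route is 4 km longer than optimal.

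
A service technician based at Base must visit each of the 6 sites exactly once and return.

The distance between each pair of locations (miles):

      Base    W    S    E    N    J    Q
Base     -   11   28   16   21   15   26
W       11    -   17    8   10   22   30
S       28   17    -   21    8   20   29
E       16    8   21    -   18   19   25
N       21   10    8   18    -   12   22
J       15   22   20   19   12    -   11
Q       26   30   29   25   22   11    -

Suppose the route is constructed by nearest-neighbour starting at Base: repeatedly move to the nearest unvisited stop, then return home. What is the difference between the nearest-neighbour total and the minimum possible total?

The nearest-neighbour route is 6 miles longer than optimal.

Base: W=11, J=15, E=16, N=21, Q=26, S=28 ⇒ W
W: E=8, N=10, S=17, J=22, Q=30 ⇒ E
E: N=18, J=19, S=21, Q=25 ⇒ N
N: S=8, J=12, Q=22 ⇒ S
S: J=20, Q=29 ⇒ J
J: Q=11 ⇒ Q
NN route Base → W → E → N → S → J → Q → Base costs 102.
Optimal: Base → W → E → S → N → Q → J → Base costs 96 (by enumerating all 360 distinct tours).
Excess = 102 − 96 = 6.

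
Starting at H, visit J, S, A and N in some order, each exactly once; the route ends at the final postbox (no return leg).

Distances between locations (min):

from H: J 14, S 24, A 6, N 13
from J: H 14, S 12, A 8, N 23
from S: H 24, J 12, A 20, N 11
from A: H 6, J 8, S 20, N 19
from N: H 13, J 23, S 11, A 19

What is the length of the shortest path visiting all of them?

Minimum one-way distance = 37 min.

There are 4! = 24 possible orderings.
H→J→S→A→N: 14+12+20+19 = 65
H→J→S→N→A: 14+12+11+19 = 56
H→J→A→S→N: 14+8+20+11 = 53
H→J→A→N→S: 14+8+19+11 = 52
H→J→N→S→A: 14+23+11+20 = 68
H→J→N→A→S: 14+23+19+20 = 76
H→S→J→A→N: 24+12+8+19 = 63
H→S→J→N→A: 24+12+23+19 = 78
H→S→A→J→N: 24+20+8+23 = 75
H→S→A→N→J: 24+20+19+23 = 86
H→S→N→J→A: 24+11+23+8 = 66
H→S→N→A→J: 24+11+19+8 = 62
H→A→J→S→N: 6+8+12+11 = 37
H→A→J→N→S: 6+8+23+11 = 48
… (10 more)
The minimum is 37.
One shortest path: H → A → J → S → N.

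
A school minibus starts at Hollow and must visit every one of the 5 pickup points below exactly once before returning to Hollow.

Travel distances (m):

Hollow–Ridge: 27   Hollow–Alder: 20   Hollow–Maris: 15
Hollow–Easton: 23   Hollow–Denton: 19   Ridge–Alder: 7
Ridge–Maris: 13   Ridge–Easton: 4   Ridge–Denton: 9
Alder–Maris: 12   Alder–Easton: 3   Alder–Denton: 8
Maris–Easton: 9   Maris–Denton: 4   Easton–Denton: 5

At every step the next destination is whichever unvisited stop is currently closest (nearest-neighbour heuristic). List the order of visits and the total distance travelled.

From Hollow: distances to unvisited — Maris=15, Denton=19, Alder=20, Easton=23, Ridge=27. Nearest is Maris (15).
From Maris: distances to unvisited — Denton=4, Easton=9, Alder=12, Ridge=13. Nearest is Denton (4).
From Denton: distances to unvisited — Easton=5, Alder=8, Ridge=9. Nearest is Easton (5).
From Easton: distances to unvisited — Alder=3, Ridge=4. Nearest is Alder (3).
From Alder: distances to unvisited — Ridge=7. Nearest is Ridge (7).
Return Ridge→Hollow: 27.
Total = 15 + 4 + 5 + 3 + 7 + 27 = 61.

Nearest-neighbour total = 61 m; route Hollow → Maris → Denton → Easton → Alder → Ridge → Hollow.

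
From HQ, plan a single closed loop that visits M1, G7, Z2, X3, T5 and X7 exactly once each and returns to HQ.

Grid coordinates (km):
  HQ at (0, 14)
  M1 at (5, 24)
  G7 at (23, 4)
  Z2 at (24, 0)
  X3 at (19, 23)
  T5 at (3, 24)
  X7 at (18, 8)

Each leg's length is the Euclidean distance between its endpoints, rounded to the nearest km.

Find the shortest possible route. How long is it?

Shortest round trip = 78 km.

HQ → M1 → G7 → Z2 → X3 → T5 → X7 → HQ: 11+27+4+24+16+22+19 = 123
HQ → M1 → G7 → Z2 → X3 → X7 → T5 → HQ: 11+27+4+24+15+22+10 = 113
HQ → M1 → G7 → Z2 → T5 → X3 → X7 → HQ: 11+27+4+32+16+15+19 = 124
HQ → M1 → G7 → Z2 → T5 → X7 → X3 → HQ: 11+27+4+32+22+15+21 = 132
HQ → M1 → G7 → Z2 → X7 → X3 → T5 → HQ: 11+27+4+10+15+16+10 = 93
HQ → M1 → G7 → Z2 → X7 → T5 → X3 → HQ: 11+27+4+10+22+16+21 = 111
HQ → M1 → G7 → X3 → Z2 → T5 → X7 → HQ: 11+27+19+24+32+22+19 = 154
HQ → M1 → G7 → X3 → Z2 → X7 → T5 → HQ: 11+27+19+24+10+22+10 = 123
… (352 more)
HQ → T5 → M1 → X3 → G7 → Z2 → X7 → HQ: 10+2+14+19+4+10+19 = 78  ← best
The minimum is 78.
One optimal route: HQ → T5 → M1 → X3 → G7 → Z2 → X7 → HQ (or its reverse).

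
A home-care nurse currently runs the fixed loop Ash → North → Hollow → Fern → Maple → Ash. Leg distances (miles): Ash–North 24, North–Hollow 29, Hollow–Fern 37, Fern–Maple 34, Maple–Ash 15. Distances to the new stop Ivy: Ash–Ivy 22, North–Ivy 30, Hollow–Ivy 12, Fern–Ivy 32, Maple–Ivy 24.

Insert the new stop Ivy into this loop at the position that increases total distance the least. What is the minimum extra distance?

Minimum extra distance: 7 miles, inserting Ivy between Hollow and Fern.

Insertion cost between consecutive stops i–j is d(i,Ivy) + d(Ivy,j) − d(i,j):
  between Ash and North: 22 + 30 − 24 = 28
  between North and Hollow: 30 + 12 − 29 = 13
  between Hollow and Fern: 12 + 32 − 37 = 7
  between Fern and Maple: 32 + 24 − 34 = 22
  between Maple and Ash: 24 + 22 − 15 = 31
Cheapest insertion is between Hollow and Fern, adding 7.
New total = 139 + 7 = 146.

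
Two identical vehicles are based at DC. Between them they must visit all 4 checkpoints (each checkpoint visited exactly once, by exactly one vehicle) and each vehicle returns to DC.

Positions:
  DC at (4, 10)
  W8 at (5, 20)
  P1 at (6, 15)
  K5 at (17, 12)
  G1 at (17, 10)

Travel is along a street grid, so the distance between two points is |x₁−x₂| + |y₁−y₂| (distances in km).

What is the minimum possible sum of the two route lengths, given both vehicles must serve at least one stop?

Check every non-empty split of the stops between the two vehicles; for each half take its own optimal tour:
  {W8} + {P1, K5, G1}: 22 + 36 = 58
  {P1} + {W8, K5, G1}: 14 + 46 = 60
  {W8, P1} + {K5, G1}: 24 + 30 = 54
  {K5} + {W8, P1, G1}: 30 + 46 = 76
  {W8, K5} + {P1, G1}: 46 + 36 = 82
  {P1, K5} + {W8, G1}: 36 + 46 = 82
  … (7 splits in total)
Best: vehicle 1 DC → W8 → P1 → DC = 24; vehicle 2 DC → K5 → G1 → DC = 30; combined 54.

Minimum combined distance: 54 km.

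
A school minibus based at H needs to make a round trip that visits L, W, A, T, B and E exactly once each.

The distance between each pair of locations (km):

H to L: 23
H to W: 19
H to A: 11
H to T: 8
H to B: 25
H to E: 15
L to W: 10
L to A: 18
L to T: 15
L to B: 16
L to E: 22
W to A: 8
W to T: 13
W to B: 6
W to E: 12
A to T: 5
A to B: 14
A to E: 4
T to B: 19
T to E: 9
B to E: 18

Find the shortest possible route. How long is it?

With 6 stops there are 6!/2 = 360 distinct round trips (a route and its reverse cost the same).
H-L-W-A-T-B-E-H: 23+10+8+5+19+18+15 = 98
H-L-W-A-T-E-B-H: 23+10+8+5+9+18+25 = 98
H-L-W-A-B-T-E-H: 23+10+8+14+19+9+15 = 98
H-L-W-A-B-E-T-H: 23+10+8+14+18+9+8 = 90
H-L-W-A-E-T-B-H: 23+10+8+4+9+19+25 = 98
H-L-W-A-E-B-T-H: 23+10+8+4+18+19+8 = 90
H-L-W-T-A-B-E-H: 23+10+13+5+14+18+15 = 98
H-L-W-T-A-E-B-H: 23+10+13+5+4+18+25 = 98
… (352 more)
H-A-E-W-B-L-T-H: 11+4+12+6+16+15+8 = 72  ← best
The minimum is 72.
One optimal route: H → A → E → W → B → L → T → H (or its reverse).

72 km — the shortest possible round trip.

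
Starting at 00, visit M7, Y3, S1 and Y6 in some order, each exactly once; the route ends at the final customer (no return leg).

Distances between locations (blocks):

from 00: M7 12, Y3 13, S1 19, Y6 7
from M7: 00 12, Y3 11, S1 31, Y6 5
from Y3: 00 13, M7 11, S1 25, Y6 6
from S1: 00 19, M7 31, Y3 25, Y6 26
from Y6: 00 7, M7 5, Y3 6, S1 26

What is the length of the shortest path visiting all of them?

There are 4! = 24 possible orderings.
00 → M7 → Y3 → S1 → Y6: 12+11+25+26 = 74
00 → M7 → Y3 → Y6 → S1: 12+11+6+26 = 55
00 → M7 → S1 → Y3 → Y6: 12+31+25+6 = 74
00 → M7 → S1 → Y6 → Y3: 12+31+26+6 = 75
00 → M7 → Y6 → Y3 → S1: 12+5+6+25 = 48
00 → M7 → Y6 → S1 → Y3: 12+5+26+25 = 68
00 → Y3 → M7 → S1 → Y6: 13+11+31+26 = 81
00 → Y3 → M7 → Y6 → S1: 13+11+5+26 = 55
00 → Y3 → S1 → M7 → Y6: 13+25+31+5 = 74
00 → Y3 → S1 → Y6 → M7: 13+25+26+5 = 69
00 → Y3 → Y6 → M7 → S1: 13+6+5+31 = 55
00 → Y3 → Y6 → S1 → M7: 13+6+26+31 = 76
00 → S1 → M7 → Y3 → Y6: 19+31+11+6 = 67
00 → S1 → M7 → Y6 → Y3: 19+31+5+6 = 61
… (10 more)
The minimum is 48.
One shortest path: 00 → M7 → Y6 → Y3 → S1.

Minimum one-way distance = 48 blocks.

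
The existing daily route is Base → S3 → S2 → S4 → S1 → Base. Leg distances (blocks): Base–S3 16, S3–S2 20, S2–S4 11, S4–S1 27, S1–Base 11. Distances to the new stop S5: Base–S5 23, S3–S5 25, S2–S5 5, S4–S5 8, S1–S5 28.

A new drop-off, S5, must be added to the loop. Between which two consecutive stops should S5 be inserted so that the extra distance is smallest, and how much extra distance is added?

Insertion cost between consecutive stops i–j is d(i,S5) + d(S5,j) − d(i,j):
  between Base and S3: 23 + 25 − 16 = 32
  between S3 and S2: 25 + 5 − 20 = 10
  between S2 and S4: 5 + 8 − 11 = 2
  between S4 and S1: 8 + 28 − 27 = 9
  between S1 and Base: 28 + 23 − 11 = 40
Cheapest insertion is between S2 and S4, adding 2.
New total = 85 + 2 = 87.

+2 blocks — insert S5 between S2 and S4.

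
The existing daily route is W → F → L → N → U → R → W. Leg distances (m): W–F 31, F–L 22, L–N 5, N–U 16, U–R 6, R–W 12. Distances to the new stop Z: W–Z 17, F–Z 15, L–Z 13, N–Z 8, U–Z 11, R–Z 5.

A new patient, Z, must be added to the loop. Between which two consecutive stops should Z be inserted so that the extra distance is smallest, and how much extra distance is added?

Adding 1 m by placing Z on the W–F leg.

Insertion cost between consecutive stops i–j is d(i,Z) + d(Z,j) − d(i,j):
  between W and F: 17 + 15 − 31 = 1
  between F and L: 15 + 13 − 22 = 6
  between L and N: 13 + 8 − 5 = 16
  between N and U: 8 + 11 − 16 = 3
  between U and R: 11 + 5 − 6 = 10
  between R and W: 5 + 17 − 12 = 10
Cheapest insertion is between W and F, adding 1.
New total = 92 + 1 = 93.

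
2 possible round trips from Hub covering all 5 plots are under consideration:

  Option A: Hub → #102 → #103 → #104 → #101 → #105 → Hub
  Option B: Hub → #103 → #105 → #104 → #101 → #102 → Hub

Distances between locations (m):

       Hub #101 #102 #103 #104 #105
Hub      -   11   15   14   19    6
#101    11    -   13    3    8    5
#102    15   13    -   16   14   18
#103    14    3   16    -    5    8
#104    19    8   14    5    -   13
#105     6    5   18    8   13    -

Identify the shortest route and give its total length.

Option A: 15 + 16 + 5 + 8 + 5 + 6 = 55
Option B: 14 + 8 + 13 + 8 + 13 + 15 = 71

Shortest is Option A, total 55 m.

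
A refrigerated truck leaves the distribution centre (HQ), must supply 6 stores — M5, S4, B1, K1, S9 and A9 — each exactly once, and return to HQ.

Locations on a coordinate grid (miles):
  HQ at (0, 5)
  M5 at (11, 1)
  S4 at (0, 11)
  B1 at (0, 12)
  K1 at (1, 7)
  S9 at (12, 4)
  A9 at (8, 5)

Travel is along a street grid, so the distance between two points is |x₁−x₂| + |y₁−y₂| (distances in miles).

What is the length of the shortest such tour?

There are 360 distinct closed tours to check (reversals are equivalent).
HQ - M5 - S4 - B1 - K1 - S9 - A9 - HQ: 15+21+1+6+14+5+8 = 70
HQ - M5 - S4 - B1 - K1 - A9 - S9 - HQ: 15+21+1+6+9+5+13 = 70
HQ - M5 - S4 - B1 - S9 - K1 - A9 - HQ: 15+21+1+20+14+9+8 = 88
HQ - M5 - S4 - B1 - S9 - A9 - K1 - HQ: 15+21+1+20+5+9+3 = 74
HQ - M5 - S4 - B1 - A9 - K1 - S9 - HQ: 15+21+1+15+9+14+13 = 88
HQ - M5 - S4 - B1 - A9 - S9 - K1 - HQ: 15+21+1+15+5+14+3 = 74
HQ - M5 - S4 - K1 - B1 - S9 - A9 - HQ: 15+21+5+6+20+5+8 = 80
HQ - M5 - S4 - K1 - B1 - A9 - S9 - HQ: 15+21+5+6+15+5+13 = 80
… (352 more)
HQ - M5 - S9 - A9 - K1 - S4 - B1 - HQ: 15+4+5+9+5+1+7 = 46  ← best
The minimum is 46.
One optimal route: HQ → M5 → S9 → A9 → K1 → S4 → B1 → HQ (or its reverse).

Shortest round trip = 46 miles.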